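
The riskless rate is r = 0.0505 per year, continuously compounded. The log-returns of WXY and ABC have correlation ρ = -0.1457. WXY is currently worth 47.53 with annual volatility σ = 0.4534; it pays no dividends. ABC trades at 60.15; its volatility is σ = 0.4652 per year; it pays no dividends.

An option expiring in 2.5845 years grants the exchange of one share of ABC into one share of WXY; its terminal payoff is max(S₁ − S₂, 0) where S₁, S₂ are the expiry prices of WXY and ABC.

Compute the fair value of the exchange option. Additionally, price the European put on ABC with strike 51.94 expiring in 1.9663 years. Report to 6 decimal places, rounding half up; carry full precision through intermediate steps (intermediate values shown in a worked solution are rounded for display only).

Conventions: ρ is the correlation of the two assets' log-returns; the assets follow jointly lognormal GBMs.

exchange price = 16.957114
price(ABC put K=51.94) = 8.066941

σ_eff = √(σ₁² + σ₂² − 2ρσ₁σ₂) = √(0.4534² + 0.4652² − 2·-0.1457·0.4534·0.4652) = 0.695302
d₁ = (ln(S₁/S₂) + (q₂ − q₁ + σ_eff²/2)T) / (σ_eff√T) = (ln(47.53/60.15) + (0.0 − 0.0 + 0.241723)·2.5845) / 1.117794 = 0.348232
d₂ = d₁ − σ_eff√T = 0.348232 − 1.117794 = -0.769562
N(d₁) = 0.636167,  N(d₂) = 0.220780
V = S₁·e^{−q₁T}·N(d₁) − S₂·e^{−q₂T}·N(d₂) = 30.237018 − 13.279904 = 16.957114
[vanilla: ABC put K=51.94]
σ√T = 0.4652·√1.9663 = 0.652326
d₁ = (ln(S/K) + (r+σ²/2)T) / (σ√T) = (ln(60.15/51.94) + (0.0505+0.4652²/2)·1.9663) / 0.652326 = (0.146752 + 0.312063) / 0.652326 = 0.703352
d₂ = d₁ − σ√T = 0.703352 − 0.652326 = 0.051026
e^{−rT} = 0.905473
N(−d₁) = 0.240918,  N(−d₂) = 0.479652
price = K·e^{−rT}·N(−d₂) − S·N(−d₁) = 22.558165 − 14.491224 = 8.066941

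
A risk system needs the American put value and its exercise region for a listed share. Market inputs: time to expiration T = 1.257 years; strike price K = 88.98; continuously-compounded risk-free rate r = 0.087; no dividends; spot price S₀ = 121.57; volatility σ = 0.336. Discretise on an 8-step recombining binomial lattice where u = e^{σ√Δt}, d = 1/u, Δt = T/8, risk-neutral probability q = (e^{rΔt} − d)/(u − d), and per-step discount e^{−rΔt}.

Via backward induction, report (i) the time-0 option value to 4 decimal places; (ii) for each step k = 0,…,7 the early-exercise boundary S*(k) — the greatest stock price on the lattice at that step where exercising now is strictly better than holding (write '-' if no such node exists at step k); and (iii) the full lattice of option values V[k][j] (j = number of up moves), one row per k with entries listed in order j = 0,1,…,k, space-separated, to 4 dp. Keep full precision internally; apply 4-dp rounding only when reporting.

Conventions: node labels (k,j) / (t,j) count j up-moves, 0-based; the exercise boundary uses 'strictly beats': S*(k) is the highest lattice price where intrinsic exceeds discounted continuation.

params: Δt=0.15712 u=1.14246 d=0.87530 q=0.51827 e^(-rΔt)=0.98642
t_8 payoffs: 47.0922 34.3071 17.6197 0.0000 0.0000 0.0000 0.0000 0.0000 0.0000
t_7: node(7,0) S=47.8553 payoff=41.1247 vs cont=39.9167 → 41.1247 [stop]  node(7,1) S=62.4618 payoff=26.5182 vs cont=25.3101 → 26.5182 [stop]  node(7,2) S=81.5266 payoff=7.4534 vs cont=8.3727 → 8.3727 [wait]  node(7,3) S=106.4104 payoff=0.0000 vs cont=0.0000 → 0.0000 [wait]  node(7,4) S=138.8893 payoff=0.0000 vs cont=0.0000 → 0.0000 [wait]  node(7,5) S=181.2815 payoff=0.0000 vs cont=0.0000 → 0.0000 [wait]  node(7,6) S=236.6129 payoff=0.0000 vs cont=0.0000 → 0.0000 [wait]  node(7,7) S=308.8326 payoff=0.0000 vs cont=0.0000 → 0.0000 [wait]  ⇒ S*(7)=62.4618
t_6: node(6,0) S=54.6729 payoff=34.3071 vs cont=33.0990 → 34.3071 [stop]  node(6,1) S=71.3603 payoff=17.6197 vs cont=16.8816 → 17.6197 [stop]  node(6,2) S=93.1412 payoff=0.0000 vs cont=3.9786 → 3.9786 [wait]  node(6,3) S=121.5700 payoff=0.0000 vs cont=0.0000 → 0.0000 [wait]  node(6,4) S=158.6760 payoff=0.0000 vs cont=0.0000 → 0.0000 [wait]  node(6,5) S=207.1076 payoff=0.0000 vs cont=0.0000 → 0.0000 [wait]  node(6,6) S=270.3216 payoff=0.0000 vs cont=0.0000 → 0.0000 [wait]  ⇒ S*(6)=71.3603
t_5: node(5,0) S=62.4618 payoff=26.5182 vs cont=25.3101 → 26.5182 [stop]  node(5,1) S=81.5266 payoff=7.4534 vs cont=10.4067 → 10.4067 [wait]  node(5,2) S=106.4104 payoff=0.0000 vs cont=1.8906 → 1.8906 [wait]  node(5,3) S=138.8893 payoff=0.0000 vs cont=0.0000 → 0.0000 [wait]  node(5,4) S=181.2815 payoff=0.0000 vs cont=0.0000 → 0.0000 [wait]  node(5,5) S=236.6129 payoff=0.0000 vs cont=0.0000 → 0.0000 [wait]  ⇒ S*(5)=62.4618
t_4: node(4,0) S=71.3603 payoff=17.6197 vs cont=17.9214 → 17.9214 [wait]  node(4,1) S=93.1412 payoff=0.0000 vs cont=5.9117 → 5.9117 [wait]  node(4,2) S=121.5700 payoff=0.0000 vs cont=0.8984 → 0.8984 [wait]  node(4,3) S=158.6760 payoff=0.0000 vs cont=0.0000 → 0.0000 [wait]  node(4,4) S=207.1076 payoff=0.0000 vs cont=0.0000 → 0.0000 [wait]  ⇒ S*(4)=-
t_3: node(3,0) S=81.5266 payoff=7.4534 vs cont=11.5383 → 11.5383 [wait]  node(3,1) S=106.4104 payoff=0.0000 vs cont=3.2684 → 3.2684 [wait]  node(3,2) S=138.8893 payoff=0.0000 vs cont=0.4269 → 0.4269 [wait]  node(3,3) S=181.2815 payoff=0.0000 vs cont=0.0000 → 0.0000 [wait]  ⇒ S*(3)=-
t_2: node(2,0) S=93.1412 payoff=0.0000 vs cont=7.1538 → 7.1538 [wait]  node(2,1) S=121.5700 payoff=0.0000 vs cont=1.7714 → 1.7714 [wait]  node(2,2) S=158.6760 payoff=0.0000 vs cont=0.2029 → 0.2029 [wait]  ⇒ S*(2)=-
t_1: node(1,0) S=106.4104 payoff=0.0000 vs cont=4.3050 → 4.3050 [wait]  node(1,1) S=138.8893 payoff=0.0000 vs cont=0.9454 → 0.9454 [wait]  ⇒ S*(1)=-
t_0: node(0,0) S=121.5700 payoff=0.0000 vs cont=2.5290 → 2.5290 [wait]  ⇒ S*(0)=-

price = 2.5290
boundary = - - - - - 62.4618 71.3603 62.4618
tree:
2.5290
4.3050 0.9454
7.1538 1.7714 0.2029
11.5383 3.2684 0.4269 0.0000
17.9214 5.9117 0.8984 0.0000 0.0000
26.5182 10.4067 1.8906 0.0000 0.0000 0.0000
34.3071 17.6197 3.9786 0.0000 0.0000 0.0000 0.0000
41.1247 26.5182 8.3727 0.0000 0.0000 0.0000 0.0000 0.0000
47.0922 34.3071 17.6197 0.0000 0.0000 0.0000 0.0000 0.0000 0.0000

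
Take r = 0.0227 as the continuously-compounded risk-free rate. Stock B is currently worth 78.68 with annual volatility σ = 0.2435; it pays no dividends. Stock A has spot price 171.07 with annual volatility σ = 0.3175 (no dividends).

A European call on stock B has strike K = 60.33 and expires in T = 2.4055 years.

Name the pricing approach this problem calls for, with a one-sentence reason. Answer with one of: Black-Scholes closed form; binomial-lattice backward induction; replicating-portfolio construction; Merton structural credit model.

framework: Black-Scholes closed form

Key observation: the strike-60.33 call on stock B is European-exercise on a continuously-modelled lognormal underlying, so its value is a single closed-form evaluation.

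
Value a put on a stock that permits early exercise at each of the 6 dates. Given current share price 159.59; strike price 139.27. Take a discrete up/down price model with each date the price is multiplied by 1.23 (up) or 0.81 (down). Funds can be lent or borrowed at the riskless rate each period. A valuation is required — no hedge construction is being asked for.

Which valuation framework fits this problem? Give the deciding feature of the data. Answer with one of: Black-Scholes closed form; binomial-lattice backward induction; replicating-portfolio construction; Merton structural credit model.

Key observation: an American put (K = 139.27, S₀ = 159.59) on a 6-date tree has no closed form — the optimal stopping decision is embedded and must be resolved recursively from expiry.

framework: binomial-lattice backward induction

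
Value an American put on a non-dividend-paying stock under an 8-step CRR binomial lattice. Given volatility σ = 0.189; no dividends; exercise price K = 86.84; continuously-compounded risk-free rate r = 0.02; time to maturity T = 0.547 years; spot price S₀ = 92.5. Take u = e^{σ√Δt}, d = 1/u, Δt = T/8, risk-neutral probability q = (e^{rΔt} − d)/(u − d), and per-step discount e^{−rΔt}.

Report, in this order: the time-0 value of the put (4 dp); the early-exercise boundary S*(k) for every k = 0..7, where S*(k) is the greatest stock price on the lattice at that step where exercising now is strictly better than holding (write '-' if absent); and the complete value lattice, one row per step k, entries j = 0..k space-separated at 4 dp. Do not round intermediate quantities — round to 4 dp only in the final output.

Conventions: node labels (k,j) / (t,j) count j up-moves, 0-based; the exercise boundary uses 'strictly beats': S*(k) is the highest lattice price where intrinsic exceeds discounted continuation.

params: Δt=0.06838 u=1.05066 d=0.95178 q=0.50149 e^(-rΔt)=0.99863
t_8 payoffs: 24.5475 18.0758 10.9318 3.0455 0.0000 0.0000 0.0000 0.0000 0.0000
t_7: node(7,0) S=65.4484 payoff=21.3916 vs cont=21.2729 → 21.3916 [stop]  node(7,1) S=72.2480 payoff=14.5920 vs cont=14.4734 → 14.5920 [stop]  node(7,2) S=79.7539 payoff=7.0861 vs cont=6.9674 → 7.0861 [stop]  node(7,3) S=88.0397 payoff=0.0000 vs cont=1.5162 → 1.5162 [wait]  node(7,4) S=97.1863 payoff=0.0000 vs cont=0.0000 → 0.0000 [wait]  node(7,5) S=107.2831 payoff=0.0000 vs cont=0.0000 → 0.0000 [wait]  node(7,6) S=118.4289 payoff=0.0000 vs cont=0.0000 → 0.0000 [wait]  node(7,7) S=130.7327 payoff=0.0000 vs cont=0.0000 → 0.0000 [wait]  ⇒ S*(7)=79.7539
t_6: node(6,0) S=68.7642 payoff=18.0758 vs cont=17.9571 → 18.0758 [stop]  node(6,1) S=75.9082 payoff=10.9318 vs cont=10.8131 → 10.9318 [stop]  node(6,2) S=83.7945 payoff=3.0455 vs cont=4.2870 → 4.2870 [wait]  node(6,3) S=92.5000 payoff=0.0000 vs cont=0.7548 → 0.7548 [wait]  node(6,4) S=102.1100 payoff=0.0000 vs cont=0.0000 → 0.0000 [wait]  node(6,5) S=112.7183 payoff=0.0000 vs cont=0.0000 → 0.0000 [wait]  node(6,6) S=124.4288 payoff=0.0000 vs cont=0.0000 → 0.0000 [wait]  ⇒ S*(6)=75.9082
t_5: node(5,0) S=72.2480 payoff=14.5920 vs cont=14.4734 → 14.5920 [stop]  node(5,1) S=79.7539 payoff=7.0861 vs cont=7.5891 → 7.5891 [wait]  node(5,2) S=88.0397 payoff=0.0000 vs cont=2.5122 → 2.5122 [wait]  node(5,3) S=97.1863 payoff=0.0000 vs cont=0.3758 → 0.3758 [wait]  node(5,4) S=107.2831 payoff=0.0000 vs cont=0.0000 → 0.0000 [wait]  node(5,5) S=118.4289 payoff=0.0000 vs cont=0.0000 → 0.0000 [wait]  ⇒ S*(5)=72.2480
t_4: node(4,0) S=75.9082 payoff=10.9318 vs cont=11.0650 → 11.0650 [wait]  node(4,1) S=83.7945 payoff=3.0455 vs cont=5.0362 → 5.0362 [wait]  node(4,2) S=92.5000 payoff=0.0000 vs cont=1.4388 → 1.4388 [wait]  node(4,3) S=102.1100 payoff=0.0000 vs cont=0.1871 → 0.1871 [wait]  node(4,4) S=112.7183 payoff=0.0000 vs cont=0.0000 → 0.0000 [wait]  ⇒ S*(4)=-
t_3: node(3,0) S=79.7539 payoff=7.0861 vs cont=8.0307 → 8.0307 [wait]  node(3,1) S=88.0397 payoff=0.0000 vs cont=3.2278 → 3.2278 [wait]  node(3,2) S=97.1863 payoff=0.0000 vs cont=0.8100 → 0.8100 [wait]  node(3,3) S=107.2831 payoff=0.0000 vs cont=0.0931 → 0.0931 [wait]  ⇒ S*(3)=-
t_2: node(2,0) S=83.7945 payoff=3.0455 vs cont=5.6144 → 5.6144 [wait]  node(2,1) S=92.5000 payoff=0.0000 vs cont=2.0125 → 2.0125 [wait]  node(2,2) S=102.1100 payoff=0.0000 vs cont=0.4499 → 0.4499 [wait]  ⇒ S*(2)=-
t_1: node(1,0) S=88.0397 payoff=0.0000 vs cont=3.8029 → 3.8029 [wait]  node(1,1) S=97.1863 payoff=0.0000 vs cont=1.2272 → 1.2272 [wait]  ⇒ S*(1)=-
t_0: node(0,0) S=92.5000 payoff=0.0000 vs cont=2.5078 → 2.5078 [wait]  ⇒ S*(0)=-

price = 2.5078
boundary = - - - - - 72.2480 75.9082 79.7539
tree:
2.5078
3.8029 1.2272
5.6144 2.0125 0.4499
8.0307 3.2278 0.8100 0.0931
11.0650 5.0362 1.4388 0.1871 0.0000
14.5920 7.5891 2.5122 0.3758 0.0000 0.0000
18.0758 10.9318 4.2870 0.7548 0.0000 0.0000 0.0000
21.3916 14.5920 7.0861 1.5162 0.0000 0.0000 0.0000 0.0000
24.5475 18.0758 10.9318 3.0455 0.0000 0.0000 0.0000 0.0000 0.0000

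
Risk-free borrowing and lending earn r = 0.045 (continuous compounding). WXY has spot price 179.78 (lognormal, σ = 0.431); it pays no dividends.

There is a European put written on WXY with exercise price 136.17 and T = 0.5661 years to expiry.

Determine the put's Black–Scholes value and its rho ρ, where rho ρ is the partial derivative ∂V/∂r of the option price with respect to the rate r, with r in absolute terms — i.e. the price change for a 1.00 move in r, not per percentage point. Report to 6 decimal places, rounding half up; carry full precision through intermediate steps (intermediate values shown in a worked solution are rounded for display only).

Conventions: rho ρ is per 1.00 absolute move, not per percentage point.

σ√T = 0.431·√0.5661 = 0.324283
d₁ = (ln(S/K) + (r+σ²/2)T) / (σ√T) = (ln(179.78/136.17) + (0.045+0.431²/2)·0.5661) / 0.324283 = (0.277830 + 0.078054) / 0.324283 = 1.097449
d₂ = d₁ − σ√T = 1.097449 − 0.324283 = 0.773167
e^{−rT} = 0.974847
N(−d₁) = 0.136222,  N(−d₂) = 0.219712
Put price V = K·e^{−rT}·N(−d₂) − S·N(−d₁) = 29.165640 − 24.490078 = 4.675562
ρ = −K·T·e^{−rT}·N(−d₂) = -16.510669

price = 4.675562
ρ = -16.510669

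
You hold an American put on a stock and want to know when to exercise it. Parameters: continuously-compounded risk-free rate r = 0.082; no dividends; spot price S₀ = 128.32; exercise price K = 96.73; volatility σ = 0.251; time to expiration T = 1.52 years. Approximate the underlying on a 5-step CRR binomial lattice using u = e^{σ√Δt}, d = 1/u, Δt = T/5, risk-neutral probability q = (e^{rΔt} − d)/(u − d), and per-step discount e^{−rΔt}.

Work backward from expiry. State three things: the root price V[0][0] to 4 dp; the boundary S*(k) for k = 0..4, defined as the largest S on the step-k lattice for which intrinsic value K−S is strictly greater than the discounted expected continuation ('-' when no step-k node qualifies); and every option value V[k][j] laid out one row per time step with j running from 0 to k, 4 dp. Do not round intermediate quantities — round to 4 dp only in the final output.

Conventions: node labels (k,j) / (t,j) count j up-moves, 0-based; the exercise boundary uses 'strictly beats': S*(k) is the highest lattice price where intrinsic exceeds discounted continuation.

Δt=0.30400  u=1.14843  d=0.87076  q=0.55636  discount=0.97538
step 5 (expiry): payoffs max(K−S,0) = 32.4937 12.0100 0.0000 0.0000 0.0000 0.0000
step 4: (k=4,j=0): S=73.7706, K−S=22.9594, hold=20.5780 ⇒ V=22.9594 exercise | (k=4,j=1): S=97.2946, K−S=0.0000, hold=5.1969 ⇒ V=5.1969 continue | (k=4,j=2): S=128.3200, K−S=0.0000, hold=0.0000 ⇒ V=0.0000 continue | (k=4,j=3): S=169.2388, K−S=0.0000, hold=0.0000 ⇒ V=0.0000 continue | (k=4,j=4): S=223.2059, K−S=0.0000, hold=0.0000 ⇒ V=0.0000 continue  boundary S*=73.7706
step 3: (k=3,j=0): S=84.7200, K−S=12.0100, hold=12.7551 ⇒ V=12.7551 continue | (k=3,j=1): S=111.7356, K−S=0.0000, hold=2.2488 ⇒ V=2.2488 continue | (k=3,j=2): S=147.3660, K−S=0.0000, hold=0.0000 ⇒ V=0.0000 continue | (k=3,j=3): S=194.3582, K−S=0.0000, hold=0.0000 ⇒ V=0.0000 continue  boundary S*=-
step 2: (k=2,j=0): S=97.2946, K−S=0.0000, hold=6.7397 ⇒ V=6.7397 continue | (k=2,j=1): S=128.3200, K−S=0.0000, hold=0.9731 ⇒ V=0.9731 continue | (k=2,j=2): S=169.2388, K−S=0.0000, hold=0.0000 ⇒ V=0.0000 continue  boundary S*=-
step 1: (k=1,j=0): S=111.7356, K−S=0.0000, hold=3.4444 ⇒ V=3.4444 continue | (k=1,j=1): S=147.3660, K−S=0.0000, hold=0.4211 ⇒ V=0.4211 continue  boundary S*=-
step 0: (k=0,j=0): S=128.3200, K−S=0.0000, hold=1.7190 ⇒ V=1.7190 continue  boundary S*=-

price = 1.7190
boundary = - - - - 73.7706
tree:
1.7190
3.4444 0.4211
6.7397 0.9731 0.0000
12.7551 2.2488 0.0000 0.0000
22.9594 5.1969 0.0000 0.0000 0.0000
32.4937 12.0100 0.0000 0.0000 0.0000 0.0000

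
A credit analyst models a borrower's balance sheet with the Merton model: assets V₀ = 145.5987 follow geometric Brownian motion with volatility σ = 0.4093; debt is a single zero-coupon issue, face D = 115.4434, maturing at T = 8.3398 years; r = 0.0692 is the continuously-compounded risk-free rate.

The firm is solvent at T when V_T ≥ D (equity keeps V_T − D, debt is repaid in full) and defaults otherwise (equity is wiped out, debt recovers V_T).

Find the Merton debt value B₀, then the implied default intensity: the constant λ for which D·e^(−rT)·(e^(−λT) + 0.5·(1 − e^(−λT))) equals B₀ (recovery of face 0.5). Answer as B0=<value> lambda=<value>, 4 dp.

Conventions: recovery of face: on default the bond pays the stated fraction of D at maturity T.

With assets at 145.5987 and a single debt payment of 115.4434 at 8.3398 years:
d₁ = [ln(V₀/D) + (r + σ²/2)T] / (σ√T)
   = [ln(145.5987/115.4434) + (0.0692 + 0.5·0.4093²)·8.3398] / (0.4093·√8.3398)
   = [0.232074 + 1.275683] / 1.182006 = 1.275592
d₂ = d₁ − σ√T = 1.275592 − 1.182006 = 0.093586
N(d₁) = 0.898950,  N(d₂) = 0.537281,  e^(−rT) = 0.561516
E₀ = V₀·N(d₁) − D·e^(−rT)·N(d₂)
   = 145.5987·0.898950 − 115.4434·0.561516·0.537281 = 96.057594
B₀ = V₀ − E₀ = 145.5987 − 96.057594 = 49.541106
e^(−λT) = (B₀·e^(rT)/D − 0.5)/(1 − 0.5) = (49.5411·1.780892/115.4434 − 0.5)/0.5 = 0.52849502
λ = −ln(0.52849502)/8.3398 = 0.076467

B0=49.5411 lambda=0.0765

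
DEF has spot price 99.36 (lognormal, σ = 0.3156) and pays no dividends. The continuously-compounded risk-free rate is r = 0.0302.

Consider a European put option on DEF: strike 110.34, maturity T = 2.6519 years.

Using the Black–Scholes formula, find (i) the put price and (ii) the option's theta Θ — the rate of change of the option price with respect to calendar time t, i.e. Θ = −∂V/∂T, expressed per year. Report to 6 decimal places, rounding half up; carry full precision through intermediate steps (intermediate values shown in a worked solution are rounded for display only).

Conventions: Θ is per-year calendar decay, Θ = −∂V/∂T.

price = 21.669393
Θ = -1.851646

σ√T = 0.3156·√2.6519 = 0.513944
d₁ = (ln(S/K) + (r+σ²/2)T) / (σ√T) = (ln(99.36/110.34) + (0.0302+0.3156²/2)·2.6519) / 0.513944 = (-0.104817 + 0.212156) / 0.513944 = 0.208855
d₂ = d₁ − σ√T = 0.208855 − 0.513944 = -0.305089
e^{−rT} = 0.923036
N(−d₁) = 0.417281,  N(−d₂) = 0.619851
Put price V = K·e^{−rT}·N(−d₂) − S·N(−d₁) = 63.130416 − 41.461023 = 21.669393
φ(d₁) = (1/√(2π))·e^{−d₁²/2} = 0.390335
Θ = −S·φ(d₁)·σ/(2√T) + r·K·e^{−rT}·N(−d₂) = −3.758184 + 1.906539 = -1.851646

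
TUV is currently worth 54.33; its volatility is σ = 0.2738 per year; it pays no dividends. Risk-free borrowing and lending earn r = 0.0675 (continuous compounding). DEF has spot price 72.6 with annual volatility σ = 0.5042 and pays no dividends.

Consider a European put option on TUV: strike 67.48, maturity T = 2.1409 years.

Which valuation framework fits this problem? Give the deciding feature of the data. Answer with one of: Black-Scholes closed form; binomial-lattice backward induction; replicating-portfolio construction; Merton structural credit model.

framework: Black-Scholes closed form

Key observation: with TUV following a GBM at constant σ and r, the European put struck at 67.48 prices in closed form — nothing here needs a stepwise model or a balance sheet.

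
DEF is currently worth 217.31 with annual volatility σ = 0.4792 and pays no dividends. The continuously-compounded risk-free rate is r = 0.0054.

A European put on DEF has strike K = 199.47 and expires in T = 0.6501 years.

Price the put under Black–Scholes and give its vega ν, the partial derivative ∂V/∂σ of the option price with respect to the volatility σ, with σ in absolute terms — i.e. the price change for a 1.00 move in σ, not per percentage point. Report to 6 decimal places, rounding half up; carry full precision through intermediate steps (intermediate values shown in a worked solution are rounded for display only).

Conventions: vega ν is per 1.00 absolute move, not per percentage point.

σ√T = 0.4792·√0.6501 = 0.386373
d₁ = (ln(S/K) + (r+σ²/2)T) / (σ√T) = (ln(217.31/199.47) + (0.0054+0.4792²/2)·0.6501) / 0.386373 = (0.085661 + 0.078153) / 0.386373 = 0.423978
d₂ = d₁ − σ√T = 0.423978 − 0.386373 = 0.037605
e^{−rT} = 0.996496
N(−d₁) = 0.335791,  N(−d₂) = 0.485001
Put price V = K·e^{−rT}·N(−d₂) − S·N(−d₁) = 96.404197 − 72.970729 = 23.433468
φ(d₁) = (1/√(2π))·e^{−d₁²/2} = 0.364650
ν = S·φ(d₁)·√T = 63.891937

price = 23.433468
ν = 63.891937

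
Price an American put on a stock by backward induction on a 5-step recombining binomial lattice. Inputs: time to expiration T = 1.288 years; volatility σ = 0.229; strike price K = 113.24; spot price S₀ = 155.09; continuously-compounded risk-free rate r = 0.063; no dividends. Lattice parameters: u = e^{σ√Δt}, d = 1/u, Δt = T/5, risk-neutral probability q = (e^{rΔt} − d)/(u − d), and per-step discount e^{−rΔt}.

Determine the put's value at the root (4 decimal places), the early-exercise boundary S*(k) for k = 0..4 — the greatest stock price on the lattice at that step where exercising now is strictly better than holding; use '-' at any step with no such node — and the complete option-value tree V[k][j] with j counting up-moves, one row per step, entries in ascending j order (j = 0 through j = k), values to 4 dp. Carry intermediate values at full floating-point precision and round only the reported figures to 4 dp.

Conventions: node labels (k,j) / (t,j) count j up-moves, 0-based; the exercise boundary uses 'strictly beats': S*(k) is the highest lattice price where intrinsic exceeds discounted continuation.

Δt=0.25760  u=1.12325  d=0.89027  q=0.54120  discount=0.98390
step 5 (expiry): payoffs max(K−S,0) = 26.5040 3.8058 0.0000 0.0000 0.0000 0.0000
step 4: (k=4,j=0): S=97.4263, K−S=15.8137, hold=13.9908 ⇒ V=15.8137 exercise | (k=4,j=1): S=122.9221, K−S=0.0000, hold=1.7180 ⇒ V=1.7180 continue | (k=4,j=2): S=155.0900, K−S=0.0000, hold=0.0000 ⇒ V=0.0000 continue | (k=4,j=3): S=195.6760, K−S=0.0000, hold=0.0000 ⇒ V=0.0000 continue | (k=4,j=4): S=246.8831, K−S=0.0000, hold=0.0000 ⇒ V=0.0000 continue  boundary S*=97.4263
step 3: (k=3,j=0): S=109.4342, K−S=3.8058, hold=8.0533 ⇒ V=8.0533 continue | (k=3,j=1): S=138.0724, K−S=0.0000, hold=0.7755 ⇒ V=0.7755 continue | (k=3,j=2): S=174.2050, K−S=0.0000, hold=0.0000 ⇒ V=0.0000 continue | (k=3,j=3): S=219.7933, K−S=0.0000, hold=0.0000 ⇒ V=0.0000 continue  boundary S*=-
step 2: (k=2,j=0): S=122.9221, K−S=0.0000, hold=4.0483 ⇒ V=4.0483 continue | (k=2,j=1): S=155.0900, K−S=0.0000, hold=0.3501 ⇒ V=0.3501 continue | (k=2,j=2): S=195.6760, K−S=0.0000, hold=0.0000 ⇒ V=0.0000 continue  boundary S*=-
step 1: (k=1,j=0): S=138.0724, K−S=0.0000, hold=2.0139 ⇒ V=2.0139 continue | (k=1,j=1): S=174.2050, K−S=0.0000, hold=0.1580 ⇒ V=0.1580 continue  boundary S*=-
step 0: (k=0,j=0): S=155.0900, K−S=0.0000, hold=0.9932 ⇒ V=0.9932 continue  boundary S*=-

price = 0.9932
boundary = - - - - 97.4263
tree:
0.9932
2.0139 0.1580
4.0483 0.3501 0.0000
8.0533 0.7755 0.0000 0.0000
15.8137 1.7180 0.0000 0.0000 0.0000
26.5040 3.8058 0.0000 0.0000 0.0000 0.0000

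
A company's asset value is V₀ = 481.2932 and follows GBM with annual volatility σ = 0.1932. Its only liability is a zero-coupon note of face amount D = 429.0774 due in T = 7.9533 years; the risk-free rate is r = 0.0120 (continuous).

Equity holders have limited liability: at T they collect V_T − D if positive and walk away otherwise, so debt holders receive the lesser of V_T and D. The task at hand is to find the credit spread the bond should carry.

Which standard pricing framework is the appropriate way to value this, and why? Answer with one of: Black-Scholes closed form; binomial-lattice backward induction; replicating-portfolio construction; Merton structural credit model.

framework: Merton structural credit model

Key observation: assets follow a GBM and default happens iff V_T < 429.0774; valuing claims on that split (equity as a call, risky debt as the residual) is the structural model's definition.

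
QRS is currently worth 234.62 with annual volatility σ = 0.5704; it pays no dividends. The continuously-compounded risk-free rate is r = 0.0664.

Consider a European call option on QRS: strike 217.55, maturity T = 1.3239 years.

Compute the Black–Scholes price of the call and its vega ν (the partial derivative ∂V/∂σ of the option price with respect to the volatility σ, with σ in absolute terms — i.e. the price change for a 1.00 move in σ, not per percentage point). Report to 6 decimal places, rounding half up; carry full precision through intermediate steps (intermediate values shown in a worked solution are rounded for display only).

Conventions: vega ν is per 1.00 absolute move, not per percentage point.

price = 75.140323
ν = 91.171700

σ√T = 0.5704·√1.3239 = 0.656307
d₁ = (ln(S/K) + (r+σ²/2)T) / (σ√T) = (ln(234.62/217.55) + (0.0664+0.5704²/2)·1.3239) / 0.656307 = (0.075538 + 0.303276) / 0.656307 = 0.577192
d₂ = d₁ − σ√T = 0.577192 − 0.656307 = -0.079116
e^{−rT} = 0.915846
N(d₁) = 0.718095,  N(d₂) = 0.468470
Call price V = S·N(d₁) − K·e^{−rT}·N(d₂) = 168.479445 − 93.339121 = 75.140323
φ(d₁) = (1/√(2π))·e^{−d₁²/2} = 0.337728
ν = S·φ(d₁)·√T = 91.171700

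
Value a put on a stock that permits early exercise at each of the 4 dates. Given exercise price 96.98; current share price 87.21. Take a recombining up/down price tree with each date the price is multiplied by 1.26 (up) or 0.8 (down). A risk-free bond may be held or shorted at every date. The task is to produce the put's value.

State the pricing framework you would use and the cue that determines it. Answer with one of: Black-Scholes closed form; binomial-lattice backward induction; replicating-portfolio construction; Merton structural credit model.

Key observation: the defining feature is the embedded early-exercise option across 4 discrete dates on the spot-87.21 tree; pricing the strike-96.98 put means working backward with an exercise test at every node.

framework: binomial-lattice backward induction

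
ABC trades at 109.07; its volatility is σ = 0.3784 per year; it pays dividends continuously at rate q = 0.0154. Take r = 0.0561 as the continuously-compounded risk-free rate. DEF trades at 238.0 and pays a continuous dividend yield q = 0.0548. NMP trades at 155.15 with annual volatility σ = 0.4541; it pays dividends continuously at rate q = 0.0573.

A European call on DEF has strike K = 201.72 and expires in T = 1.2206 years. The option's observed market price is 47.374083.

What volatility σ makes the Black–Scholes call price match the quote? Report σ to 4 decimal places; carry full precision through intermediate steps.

At σ = 0.2986 the Black–Scholes value reproduces the quote:
σ√T = 0.2986·√1.2206 = 0.329896
d₁ = (ln(S/K) + (r−q+σ²/2)T) / (σ√T) = (ln(238.0/201.72) + (0.0561−0.0548+0.2986²/2)·1.2206) / 0.329896 = (0.165390 + 0.056002) / 0.329896 = 0.671098
d₂ = d₁ − σ√T = 0.671098 − 0.329896 = 0.341203
e^{−rT} = 0.933816
e^{−qT} = 0.935299
N(d₁) = 0.748921,  N(d₂) = 0.633525
V = S·e^{−qT}·N(d₁) − K·e^{−rT}·N(d₂) = 166.710727 − 119.336643 = 47.374083 (matching the quote); vega is positive throughout, so no other σ reproduces this price

sigma = 0.2986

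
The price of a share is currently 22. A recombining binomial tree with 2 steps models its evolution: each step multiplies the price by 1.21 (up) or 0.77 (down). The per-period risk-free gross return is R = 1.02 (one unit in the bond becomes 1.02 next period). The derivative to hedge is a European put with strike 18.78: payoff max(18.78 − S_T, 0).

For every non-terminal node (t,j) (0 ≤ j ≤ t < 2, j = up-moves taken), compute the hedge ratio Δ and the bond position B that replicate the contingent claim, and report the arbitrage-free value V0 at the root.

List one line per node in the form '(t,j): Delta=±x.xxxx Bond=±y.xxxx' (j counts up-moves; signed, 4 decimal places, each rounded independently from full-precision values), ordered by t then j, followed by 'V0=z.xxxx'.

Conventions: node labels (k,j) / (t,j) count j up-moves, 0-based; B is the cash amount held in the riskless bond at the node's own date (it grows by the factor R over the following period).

(0,0): Delta=-0.2509 Bond=6.5472
(1,0): Delta=-0.7696 Bond=15.4652
(1,1): Delta=0.0000 Bond=0.0000
V0=1.0281

Risk-neutral probability p* = (R−d)/(u−d) = (1.02−0.77)/(1.21−0.77) = 0.5682.
Payoffs at expiry: V(2,0)=5.7362, V(2,1)=0.0000, V(2,2)=0.0000
(1,0): S=16.9400. Δ = (V_up−V_dn)/(S_up−S_dn) = (0.0000−5.7362)/(20.4974−13.0438) = -0.7696. V = [p*·0.0000 + (1−p*)·5.7362]/1.02 = 2.4284. B = V − Δ·S = 15.4652.
(1,1): S=26.6200. Δ = (V_up−V_dn)/(S_up−S_dn) = (0.0000−0.0000)/(32.2102−20.4974) = 0.0000. V = [p*·0.0000 + (1−p*)·0.0000]/1.02 = 0.0000. B = V − Δ·S = 0.0000.
(0,0): S=22.0000. Δ = (V_up−V_dn)/(S_up−S_dn) = (0.0000−2.4284)/(26.6200−16.9400) = -0.2509. V = [p*·0.0000 + (1−p*)·2.4284]/1.02 = 1.0281. B = V − Δ·S = 6.5472.
As a check, the time-0 holding Δ(0,0)·S0 + B(0,0) comes to 1.0281 — exactly V0.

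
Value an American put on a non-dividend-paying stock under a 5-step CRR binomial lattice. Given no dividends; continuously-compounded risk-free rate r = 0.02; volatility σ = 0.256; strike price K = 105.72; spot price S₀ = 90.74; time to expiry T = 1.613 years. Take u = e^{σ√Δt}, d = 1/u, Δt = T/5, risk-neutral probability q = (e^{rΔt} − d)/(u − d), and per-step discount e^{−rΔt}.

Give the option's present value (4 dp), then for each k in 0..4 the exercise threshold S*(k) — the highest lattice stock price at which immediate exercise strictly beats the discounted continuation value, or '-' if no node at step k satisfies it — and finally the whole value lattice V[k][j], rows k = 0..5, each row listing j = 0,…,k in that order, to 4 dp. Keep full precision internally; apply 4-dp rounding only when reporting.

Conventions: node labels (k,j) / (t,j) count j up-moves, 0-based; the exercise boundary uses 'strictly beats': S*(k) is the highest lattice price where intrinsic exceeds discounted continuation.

Δt=0.32260  u=1.15651  d=0.86467  q=0.48589  discount=0.99357
step 5 (expiry): payoffs max(K−S,0) = 61.8608 47.0581 27.2595 0.7787 0.0000 0.0000
step 4: (k=4,j=0): S=50.7234, K−S=54.9966, hold=54.3167 ⇒ V=54.9966 exercise | (k=4,j=1): S=67.8428, K−S=37.8772, hold=37.1973 ⇒ V=37.8772 exercise | (k=4,j=2): S=90.7400, K−S=14.9800, hold=14.3001 ⇒ V=14.9800 exercise | (k=4,j=3): S=121.3651, K−S=0.0000, hold=0.3978 ⇒ V=0.3978 continue | (k=4,j=4): S=162.3263, K−S=0.0000, hold=0.0000 ⇒ V=0.0000 continue  boundary S*=90.7400
step 3: (k=3,j=0): S=58.6619, K−S=47.0581, hold=46.3782 ⇒ V=47.0581 exercise | (k=3,j=1): S=78.4605, K−S=27.2595, hold=26.5796 ⇒ V=27.2595 exercise | (k=3,j=2): S=104.9413, K−S=0.7787, hold=7.8438 ⇒ V=7.8438 continue | (k=3,j=3): S=140.3594, K−S=0.0000, hold=0.2032 ⇒ V=0.2032 continue  boundary S*=78.4605
step 2: (k=2,j=0): S=67.8428, K−S=37.8772, hold=37.1973 ⇒ V=37.8772 exercise | (k=2,j=1): S=90.7400, K−S=14.9800, hold=17.7109 ⇒ V=17.7109 continue | (k=2,j=2): S=121.3651, K−S=0.0000, hold=4.1047 ⇒ V=4.1047 continue  boundary S*=67.8428
step 1: (k=1,j=0): S=78.4605, K−S=27.2595, hold=27.8980 ⇒ V=27.8980 continue | (k=1,j=1): S=104.9413, K−S=0.7787, hold=11.0284 ⇒ V=11.0284 continue  boundary S*=-
step 0: (k=0,j=0): S=90.7400, K−S=14.9800, hold=19.5744 ⇒ V=19.5744 continue  boundary S*=-

price = 19.5744
boundary = - - 67.8428 78.4605 90.7400
tree:
19.5744
27.8980 11.0284
37.8772 17.7109 4.1047
47.0581 27.2595 7.8438 0.2032
54.9966 37.8772 14.9800 0.3978 0.0000
61.8608 47.0581 27.2595 0.7787 0.0000 0.0000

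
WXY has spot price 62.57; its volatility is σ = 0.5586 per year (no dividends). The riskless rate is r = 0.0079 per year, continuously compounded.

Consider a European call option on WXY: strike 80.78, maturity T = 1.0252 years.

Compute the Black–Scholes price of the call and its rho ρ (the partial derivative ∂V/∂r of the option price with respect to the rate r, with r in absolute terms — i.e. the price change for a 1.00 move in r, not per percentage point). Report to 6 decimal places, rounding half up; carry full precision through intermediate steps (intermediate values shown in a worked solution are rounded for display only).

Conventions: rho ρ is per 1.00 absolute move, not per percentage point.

σ√T = 0.5586·√1.0252 = 0.565595
d₁ = (ln(S/K) + (r+σ²/2)T) / (σ√T) = (ln(62.57/80.78) + (0.0079+0.5586²/2)·1.0252) / 0.565595 = (-0.255443 + 0.168048) / 0.565595 = -0.154520
d₂ = d₁ − σ√T = -0.154520 − 0.565595 = -0.720115
e^{−rT} = 0.991934
N(d₁) = 0.438600,  N(d₂) = 0.235727
Call price V = S·N(d₁) − K·e^{−rT}·N(d₂) = 27.443189 − 18.888440 = 8.554749
ρ = K·T·e^{−rT}·N(d₂) = 19.364429

price = 8.554749
ρ = 19.364429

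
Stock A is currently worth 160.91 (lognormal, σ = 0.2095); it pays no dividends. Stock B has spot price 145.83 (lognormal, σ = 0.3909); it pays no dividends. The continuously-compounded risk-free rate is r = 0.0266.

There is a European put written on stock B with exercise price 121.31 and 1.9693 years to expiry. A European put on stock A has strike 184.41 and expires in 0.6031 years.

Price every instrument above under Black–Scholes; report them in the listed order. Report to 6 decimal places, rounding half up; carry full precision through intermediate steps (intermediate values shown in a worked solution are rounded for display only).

[stock B put K=121.31]
σ√T = 0.3909·√1.9693 = 0.548557
d₁ = (ln(S/K) + (r+σ²/2)T) / (σ√T) = (ln(145.83/121.31) + (0.0266+0.3909²/2)·1.9693) / 0.548557 = (0.184092 + 0.202841) / 0.548557 = 0.705365
d₂ = d₁ − σ√T = 0.705365 − 0.548557 = 0.156809
e^{−rT} = 0.948965
N(−d₁) = 0.240291,  N(−d₂) = 0.437698
price = K·e^{−rT}·N(−d₂) − S·N(−d₁) = 50.387315 − 35.041702 = 15.345614
[stock A put K=184.41]
σ√T = 0.2095·√0.6031 = 0.162697
d₁ = (ln(S/K) + (r+σ²/2)T) / (σ√T) = (ln(160.91/184.41) + (0.0266+0.2095²/2)·0.6031) / 0.162697 = (-0.136316 + 0.029278) / 0.162697 = -0.657904
d₂ = d₁ − σ√T = -0.657904 − 0.162697 = -0.820601
e^{−rT} = 0.984086
N(−d₁) = 0.744700,  N(−d₂) = 0.794063
price = K·e^{−rT}·N(−d₂) − S·N(−d₁) = 144.102766 − 119.829684 = 24.273083

price(stock B put K=121.31) = 15.345614
price(stock A put K=184.41) = 24.273083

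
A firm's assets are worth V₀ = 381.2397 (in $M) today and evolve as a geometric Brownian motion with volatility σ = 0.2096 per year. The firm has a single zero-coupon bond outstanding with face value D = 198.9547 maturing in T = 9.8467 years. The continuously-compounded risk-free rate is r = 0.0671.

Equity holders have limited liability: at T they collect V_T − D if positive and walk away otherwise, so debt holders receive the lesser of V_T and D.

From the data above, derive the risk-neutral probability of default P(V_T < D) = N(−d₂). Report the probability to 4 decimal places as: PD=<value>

PD=0.0480

Equity is a call on the firm's assets struck at D = 198.9547:
d₁ = [ln(V₀/D) + (r + σ²/2)T] / (σ√T)
   = [ln(381.2397/198.9547) + (0.0671 + 0.5·0.2096²)·9.8467] / (0.2096·√9.8467)
   = [0.650351 + 0.877007] / 0.657713 = 2.322225
d₂ = d₁ − σ√T = 2.322225 − 0.657713 = 1.664511
risk-neutral PD = N(−d₂) = N(-1.664511) = 0.048005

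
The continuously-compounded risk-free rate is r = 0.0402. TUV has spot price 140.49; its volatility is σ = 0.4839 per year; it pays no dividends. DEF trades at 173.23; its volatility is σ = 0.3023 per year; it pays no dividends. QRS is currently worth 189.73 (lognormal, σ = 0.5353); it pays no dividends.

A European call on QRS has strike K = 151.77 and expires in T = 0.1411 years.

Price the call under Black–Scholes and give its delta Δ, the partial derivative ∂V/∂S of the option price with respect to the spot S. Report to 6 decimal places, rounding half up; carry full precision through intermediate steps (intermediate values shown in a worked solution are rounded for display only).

price = 40.974020
Δ = 0.892318

σ√T = 0.5353·√0.1411 = 0.201076
d₁ = (ln(S/K) + (r+σ²/2)T) / (σ√T) = (ln(189.73/151.77) + (0.0402+0.5353²/2)·0.1411) / 0.201076 = (0.223236 + 0.025888) / 0.201076 = 1.238952
d₂ = d₁ − σ√T = 1.238952 − 0.201076 = 1.037876
e^{−rT} = 0.994344
N(d₁) = 0.892318,  N(d₂) = 0.850336
Call price V = S·N(d₁) − K·e^{−rT}·N(d₂) = 169.299569 − 128.325549 = 40.974020
Δ = N(d₁) = 0.892318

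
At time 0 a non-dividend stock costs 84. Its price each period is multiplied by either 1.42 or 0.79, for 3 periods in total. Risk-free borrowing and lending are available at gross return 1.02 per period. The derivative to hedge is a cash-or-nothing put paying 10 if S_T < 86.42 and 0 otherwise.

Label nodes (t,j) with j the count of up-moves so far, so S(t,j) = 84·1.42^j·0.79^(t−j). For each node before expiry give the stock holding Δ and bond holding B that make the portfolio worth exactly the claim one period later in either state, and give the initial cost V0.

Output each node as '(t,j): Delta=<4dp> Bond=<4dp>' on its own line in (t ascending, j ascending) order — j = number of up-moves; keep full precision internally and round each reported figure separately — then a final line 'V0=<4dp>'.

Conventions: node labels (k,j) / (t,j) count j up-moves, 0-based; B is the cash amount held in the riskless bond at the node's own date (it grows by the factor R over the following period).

(0,0): Delta=-0.0842 Bond=13.6453
(1,0): Delta=-0.0856 Bond=14.0119
(1,1): Delta=-0.0828 Bond=13.7552
(2,0): Delta=0.0000 Bond=9.8039
(2,1): Delta=-0.1684 Bond=22.0977
(2,2): Delta=0.0000 Bond=0.0000
V0=6.5724

The replicating-portfolio and risk-neutral prices coincide; use p* = (1.02−0.79)/(1.42−0.79) = 0.3651 for the latter.
At maturity the claim pays: V(3,0)=10.0000, V(3,1)=10.0000, V(3,2)=0.0000, V(3,3)=0.0000
  t=2,j=0: stock 52.4244 → up 74.4426 (V=10.0000), down 41.4153 (V=10.0000). Price 9.8039; hedge Δ=0.0000, bond B=9.8039.
  t=2,j=1: stock 94.2312 → up 133.8083 (V=0.0000), down 74.4426 (V=10.0000). Price 6.2247; hedge Δ=-0.1684, bond B=22.0977.
  t=2,j=2: stock 169.3776 → up 240.5162 (V=0.0000), down 133.8083 (V=0.0000). Price 0.0000; hedge Δ=0.0000, bond B=0.0000.
  t=1,j=0: stock 66.3600 → up 94.2312 (V=6.2247), down 52.4244 (V=9.8039). Price 8.3306; hedge Δ=-0.0856, bond B=14.0119.
  t=1,j=1: stock 119.2800 → up 169.3776 (V=0.0000), down 94.2312 (V=6.2247). Price 3.8747; hedge Δ=-0.0828, bond B=13.7552.
  t=0,j=0: stock 84.0000 → up 119.2800 (V=3.8747), down 66.3600 (V=8.3306). Price 6.5724; hedge Δ=-0.0842, bond B=13.6453.
Verification: the root portfolio costs Δ(0,0)·S0 + B(0,0) = 6.5724, matching V0.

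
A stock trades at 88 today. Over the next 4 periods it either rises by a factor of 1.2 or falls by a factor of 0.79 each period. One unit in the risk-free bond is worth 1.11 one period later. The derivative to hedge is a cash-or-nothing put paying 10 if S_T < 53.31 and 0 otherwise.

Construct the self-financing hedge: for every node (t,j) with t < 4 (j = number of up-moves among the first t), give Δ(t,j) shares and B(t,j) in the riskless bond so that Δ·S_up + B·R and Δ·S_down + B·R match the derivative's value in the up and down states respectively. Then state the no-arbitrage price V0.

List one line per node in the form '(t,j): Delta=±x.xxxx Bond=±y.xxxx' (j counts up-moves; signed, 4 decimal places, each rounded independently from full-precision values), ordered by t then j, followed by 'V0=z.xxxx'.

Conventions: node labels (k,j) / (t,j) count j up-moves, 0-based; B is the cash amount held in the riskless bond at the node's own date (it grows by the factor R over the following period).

(0,0): Delta=-0.0229 Bond=2.2449
(1,0): Delta=-0.0976 Bond=7.6854
(1,1): Delta=-0.0090 Bond=1.0312
(2,0): Delta=-0.3123 Bond=20.3219
(2,1): Delta=-0.0578 Bond=5.2145
(2,2): Delta=0.0000 Bond=0.0000
(3,0): Delta=0.0000 Bond=9.0090
(3,1): Delta=-0.3701 Bond=26.3678
(3,2): Delta=0.0000 Bond=0.0000
(3,3): Delta=0.0000 Bond=0.0000
V0=0.2328

Arbitrage-free pricing uses the up-move probability p* = (R−d)/(u−d) = 0.7805, discounting each step at R = 1.11.
Terminal payoffs: V(4,0)=10.0000, V(4,1)=10.0000, V(4,2)=0.0000, V(4,3)=0.0000, V(4,4)=0.0000
(3,0): S=43.3874. Δ = (V_up−V_dn)/(S_up−S_dn) = (10.0000−10.0000)/(52.0649−34.2761) = 0.0000. V = [p*·10.0000 + (1−p*)·10.0000]/1.11 = 9.0090. B = V − Δ·S = 9.0090.
(3,1): S=65.9050. Δ = (V_up−V_dn)/(S_up−S_dn) = (0.0000−10.0000)/(79.0860−52.0649) = -0.3701. V = [p*·0.0000 + (1−p*)·10.0000]/1.11 = 1.9776. B = V − Δ·S = 26.3678.
(3,2): S=100.1088. Δ = (V_up−V_dn)/(S_up−S_dn) = (0.0000−0.0000)/(120.1306−79.0860) = 0.0000. V = [p*·0.0000 + (1−p*)·0.0000]/1.11 = 0.0000. B = V − Δ·S = 0.0000.
(3,3): S=152.0640. Δ = (V_up−V_dn)/(S_up−S_dn) = (0.0000−0.0000)/(182.4768−120.1306) = 0.0000. V = [p*·0.0000 + (1−p*)·0.0000]/1.11 = 0.0000. B = V − Δ·S = 0.0000.
(2,0): S=54.9208. Δ = (V_up−V_dn)/(S_up−S_dn) = (1.9776−9.0090)/(65.9050−43.3874) = -0.3123. V = [p*·1.9776 + (1−p*)·9.0090]/1.11 = 3.1721. B = V − Δ·S = 20.3219.
(2,1): S=83.4240. Δ = (V_up−V_dn)/(S_up−S_dn) = (0.0000−1.9776)/(100.1088−65.9050) = -0.0578. V = [p*·0.0000 + (1−p*)·1.9776]/1.11 = 0.3911. B = V − Δ·S = 5.2145.
(2,2): S=126.7200. Δ = (V_up−V_dn)/(S_up−S_dn) = (0.0000−0.0000)/(152.0640−100.1088) = 0.0000. V = [p*·0.0000 + (1−p*)·0.0000]/1.11 = 0.0000. B = V − Δ·S = 0.0000.
(1,0): S=69.5200. Δ = (V_up−V_dn)/(S_up−S_dn) = (0.3911−3.1721)/(83.4240−54.9208) = -0.0976. V = [p*·0.3911 + (1−p*)·3.1721]/1.11 = 0.9023. B = V − Δ·S = 7.6854.
(1,1): S=105.6000. Δ = (V_up−V_dn)/(S_up−S_dn) = (0.0000−0.3911)/(126.7200−83.4240) = -0.0090. V = [p*·0.0000 + (1−p*)·0.3911]/1.11 = 0.0773. B = V − Δ·S = 1.0312.
(0,0): S=88.0000. Δ = (V_up−V_dn)/(S_up−S_dn) = (0.0773−0.9023)/(105.6000−69.5200) = -0.0229. V = [p*·0.0773 + (1−p*)·0.9023]/1.11 = 0.2328. B = V − Δ·S = 2.2449.
Verification: the root portfolio costs Δ(0,0)·S0 + B(0,0) = 0.2328, matching V0.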